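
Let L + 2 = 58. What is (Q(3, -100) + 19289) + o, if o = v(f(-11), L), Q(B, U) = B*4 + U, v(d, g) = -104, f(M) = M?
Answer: 19097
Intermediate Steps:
L = 56 (L = -2 + 58 = 56)
Q(B, U) = U + 4*B (Q(B, U) = 4*B + U = U + 4*B)
o = -104
(Q(3, -100) + 19289) + o = ((-100 + 4*3) + 19289) - 104 = ((-100 + 12) + 19289) - 104 = (-88 + 19289) - 104 = 19201 - 104 = 19097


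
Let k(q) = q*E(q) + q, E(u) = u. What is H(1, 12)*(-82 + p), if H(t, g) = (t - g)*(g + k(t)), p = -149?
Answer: 35574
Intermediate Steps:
k(q) = q + q² (k(q) = q*q + q = q² + q = q + q²)
H(t, g) = (g + t*(1 + t))*(t - g) (H(t, g) = (t - g)*(g + t*(1 + t)) = (g + t*(1 + t))*(t - g))
H(1, 12)*(-82 + p) = (1² + 1³ - 1*12² - 1*12*1²)*(-82 - 149) = (1 + 1 - 1*144 - 1*12*1)*(-231) = (1 + 1 - 144 - 12)*(-231) = -154*(-231) = 35574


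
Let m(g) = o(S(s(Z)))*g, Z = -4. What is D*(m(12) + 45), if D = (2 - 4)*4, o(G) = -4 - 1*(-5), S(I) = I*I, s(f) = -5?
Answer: -456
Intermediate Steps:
S(I) = I**2
o(G) = 1 (o(G) = -4 + 5 = 1)
D = -8 (D = -2*4 = -8)
m(g) = g (m(g) = 1*g = g)
D*(m(12) + 45) = -8*(12 + 45) = -8*57 = -456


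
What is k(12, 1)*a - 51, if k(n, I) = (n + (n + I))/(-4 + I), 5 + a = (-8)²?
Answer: -1628/3 ≈ -542.67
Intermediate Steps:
a = 59 (a = -5 + (-8)² = -5 + 64 = 59)
k(n, I) = (I + 2*n)/(-4 + I) (k(n, I) = (n + (I + n))/(-4 + I) = (I + 2*n)/(-4 + I))
k(12, 1)*a - 51 = ((1 + 2*12)/(-4 + 1))*59 - 51 = ((1 + 24)/(-3))*59 - 51 = -⅓*25*59 - 51 = -25/3*59 - 51 = -1475/3 - 51 = -1628/3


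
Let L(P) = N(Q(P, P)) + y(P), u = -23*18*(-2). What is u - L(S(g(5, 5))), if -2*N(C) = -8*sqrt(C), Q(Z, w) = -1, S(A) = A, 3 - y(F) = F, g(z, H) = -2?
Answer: 823 - 4*I ≈ 823.0 - 4.0*I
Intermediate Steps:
y(F) = 3 - F
N(C) = 4*sqrt(C) (N(C) = -(-4)*sqrt(C) = 4*sqrt(C))
u = 828 (u = -414*(-2) = 828)
L(P) = 3 - P + 4*I (L(P) = 4*sqrt(-1) + (3 - P) = 4*I + (3 - P) = 3 - P + 4*I)
u - L(S(g(5, 5))) = 828 - (3 - 1*(-2) + 4*I) = 828 - (3 + 2 + 4*I) = 828 - (5 + 4*I) = 828 + (-5 - 4*I) = 823 - 4*I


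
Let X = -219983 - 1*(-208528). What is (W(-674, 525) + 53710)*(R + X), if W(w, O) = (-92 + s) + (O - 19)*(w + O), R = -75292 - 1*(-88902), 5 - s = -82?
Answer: -46739795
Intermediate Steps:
s = 87 (s = 5 - 1*(-82) = 5 + 82 = 87)
X = -11455 (X = -219983 + 208528 = -11455)
R = 13610 (R = -75292 + 88902 = 13610)
W(w, O) = -5 + (-19 + O)*(O + w) (W(w, O) = (-92 + 87) + (O - 19)*(w + O) = -5 + (-19 + O)*(O + w))
(W(-674, 525) + 53710)*(R + X) = ((-5 + 525**2 - 19*525 - 19*(-674) + 525*(-674)) + 53710)*(13610 - 11455) = ((-5 + 275625 - 9975 + 12806 - 353850) + 53710)*2155 = (-75399 + 53710)*2155 = -21689*2155 = -46739795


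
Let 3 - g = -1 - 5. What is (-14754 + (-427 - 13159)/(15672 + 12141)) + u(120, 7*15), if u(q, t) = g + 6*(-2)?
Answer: -410450027/27813 ≈ -14757.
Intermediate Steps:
g = 9 (g = 3 - (-1 - 5) = 3 - 1*(-6) = 3 + 6 = 9)
u(q, t) = -3 (u(q, t) = 9 + 6*(-2) = 9 - 12 = -3)
(-14754 + (-427 - 13159)/(15672 + 12141)) + u(120, 7*15) = (-14754 + (-427 - 13159)/(15672 + 12141)) - 3 = (-14754 - 13586/27813) - 3 = -410366588/27813 - 3 = -410450027/27813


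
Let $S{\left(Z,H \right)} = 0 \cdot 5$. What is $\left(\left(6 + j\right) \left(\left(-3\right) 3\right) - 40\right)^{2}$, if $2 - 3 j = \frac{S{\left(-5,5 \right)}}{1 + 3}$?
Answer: $10000$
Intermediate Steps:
$S{\left(Z,H \right)} = 0$
$j = \frac{2}{3}$ ($j = \frac{2}{3} - \frac{0 \frac{1}{1 + 3}}{3} = \frac{2}{3} - \frac{0 \cdot \frac{1}{4}}{3} = \frac{2}{3} - 0 = \frac{2}{3} + 0 = \frac{2}{3} \approx 0.66667$)
$\left(\left(6 + j\right) \left(\left(-3\right) 3\right) - 40\right)^{2} = \left(\left(6 + \frac{2}{3}\right) \left(\left(-3\right) 3\right) - 40\right)^{2} = \left(\frac{20}{3} \left(-9\right) - 40\right)^{2} = \left(-60 - 40\right)^{2} = \left(-100\right)^{2} = 10000$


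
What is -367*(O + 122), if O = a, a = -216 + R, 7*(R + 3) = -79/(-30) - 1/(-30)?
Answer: 744643/21 ≈ 35459.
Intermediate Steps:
R = -55/21 (R = -3 + (-79/(-30) - 1/(-30))/7 = -3 + (-79*(-1/30) - 1*(-1/30))/7 = -3 + (79/30 + 1/30)/7 = -3 + (⅐)*(8/3) = -3 + 8/21 = -55/21 ≈ -2.6190)
a = -4591/21 (a = -216 - 55/21 = -4591/21 ≈ -218.62)
O = -4591/21 ≈ -218.62
-367*(O + 122) = -367*(-4591/21 + 122) = -367*(-2029/21) = 744643/21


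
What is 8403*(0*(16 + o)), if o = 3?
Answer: 0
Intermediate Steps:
8403*(0*(16 + o)) = 8403*(0*(16 + 3)) = 8403*(0*19) = 8403*0 = 0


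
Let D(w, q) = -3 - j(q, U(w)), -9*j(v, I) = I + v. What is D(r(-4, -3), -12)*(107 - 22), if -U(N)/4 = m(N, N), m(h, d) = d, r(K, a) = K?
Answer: -1955/9 ≈ -217.22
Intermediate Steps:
U(N) = -4*N
j(v, I) = -I/9 - v/9 (j(v, I) = -(I + v)/9 = -I/9 - v/9)
D(w, q) = -3 - 4*w/9 + q/9 (D(w, q) = -3 - (-(-4)*w/9 - q/9) = -3 - (4*w/9 - q/9) = -3 - (-q/9 + 4*w/9) = -3 + (-4*w/9 + q/9) = -3 - 4*w/9 + q/9)
D(r(-4, -3), -12)*(107 - 22) = (-3 - 4/9*(-4) + (⅑)*(-12))*(107 - 22) = (-3 + 16/9 - 4/3)*85 = -23/9*85 = -1955/9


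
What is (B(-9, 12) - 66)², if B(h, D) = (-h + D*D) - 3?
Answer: 7056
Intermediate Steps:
B(h, D) = -3 + D² - h (B(h, D) = (-h + D²) - 3 = (D² - h) - 3 = -3 + D² - h)
(B(-9, 12) - 66)² = ((-3 + 12² - 1*(-9)) - 66)² = ((-3 + 144 + 9) - 66)² = (150 - 66)² = 84² = 7056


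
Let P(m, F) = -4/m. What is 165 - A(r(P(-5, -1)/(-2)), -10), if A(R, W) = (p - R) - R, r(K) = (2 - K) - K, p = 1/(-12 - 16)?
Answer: 23889/140 ≈ 170.64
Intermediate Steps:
p = -1/28 (p = 1/(-28) = -1/28 ≈ -0.035714)
r(K) = 2 - 2*K
A(R, W) = -1/28 - 2*R (A(R, W) = (-1/28 - R) - R = -1/28 - 2*R)
165 - A(r(P(-5, -1)/(-2)), -10) = 165 - (-1/28 - 2*(2 - 2*(-4/(-5))/(-2))) = 165 - (-1/28 - 2*(2 - 2*(-4*(-⅕))*(-1)/2)) = 165 - (-1/28 - 2*(2 - 8*(-1)/(5*2))) = 165 - (-1/28 - 2*(2 - 2*(-⅖))) = 165 - (-1/28 - 2*(2 + ⅘)) = 165 - (-1/28 - 2*14/5) = 165 - (-1/28 - 28/5) = 165 - 1*(-789/140) = 165 + 789/140 = 23889/140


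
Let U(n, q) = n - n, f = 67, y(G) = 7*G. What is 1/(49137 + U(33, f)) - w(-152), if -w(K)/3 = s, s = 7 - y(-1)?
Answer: 2063755/49137 ≈ 42.000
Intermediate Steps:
s = 14 (s = 7 - 7*(-1) = 7 - 1*(-7) = 7 + 7 = 14)
U(n, q) = 0
w(K) = -42 (w(K) = -3*14 = -42)
1/(49137 + U(33, f)) - w(-152) = 1/(49137 + 0) - 1*(-42) = 1/49137 + 42 = 2063755/49137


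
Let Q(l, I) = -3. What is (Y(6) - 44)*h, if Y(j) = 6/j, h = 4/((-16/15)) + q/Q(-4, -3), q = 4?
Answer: 2623/12 ≈ 218.58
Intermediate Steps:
h = -61/12 (h = 4/((-16/15)) + 4/(-3) = 4/((-16*1/15)) + 4*(-1/3) = 4/(-16/15) - 4/3 = 4*(-15/16) - 4/3 = -15/4 - 4/3 = -61/12 ≈ -5.0833)
(Y(6) - 44)*h = (6/6 - 44)*(-61/12) = (6*(1/6) - 44)*(-61/12) = (1 - 44)*(-61/12) = -43*(-61/12) = 2623/12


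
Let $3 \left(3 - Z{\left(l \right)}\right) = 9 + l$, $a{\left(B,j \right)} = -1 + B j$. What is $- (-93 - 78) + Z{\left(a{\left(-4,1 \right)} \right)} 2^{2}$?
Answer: $\frac{533}{3} \approx 177.67$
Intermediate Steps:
$Z{\left(l \right)} = - \frac{l}{3}$ ($Z{\left(l \right)} = 3 - \frac{9 + l}{3} = 3 - \left(3 + \frac{l}{3}\right) = - \frac{l}{3}$)
$- (-93 - 78) + Z{\left(a{\left(-4,1 \right)} \right)} 2^{2} = - (-93 - 78) + - \frac{-1 - 4}{3} \cdot 2^{2} = - (-93 - 78) + - \frac{-1 - 4}{3} \cdot 4 = \left(-1\right) \left(-171\right) + \left(- \frac{1}{3}\right) \left(-5\right) 4 = 171 + \frac{5}{3} \cdot 4 = 171 + \frac{20}{3} = \frac{533}{3}$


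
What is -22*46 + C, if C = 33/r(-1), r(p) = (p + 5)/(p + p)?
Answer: -2057/2 ≈ -1028.5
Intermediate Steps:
r(p) = (5 + p)/(2*p) (r(p) = (5 + p)/((2*p)) = (5 + p)*(1/(2*p)) = (5 + p)/(2*p))
C = -33/2 (C = 33/(((½)*(5 - 1)/(-1))) = 33/(((½)*(-1)*4)) = 33/(-2) = 33*(-½) = -33/2 ≈ -16.500)
-22*46 + C = -22*46 - 33/2 = -1012 - 33/2 = -2057/2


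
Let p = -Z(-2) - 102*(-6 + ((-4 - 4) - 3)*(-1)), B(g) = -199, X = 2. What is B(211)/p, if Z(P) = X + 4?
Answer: 199/516 ≈ 0.38566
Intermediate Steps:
Z(P) = 6 (Z(P) = 2 + 4 = 6)
p = -516 (p = -1*6 - 102*(-6 + ((-4 - 4) - 3)*(-1)) = -6 - 102*(-6 + (-8 - 3)*(-1)) = -6 - 102*(-6 - 11*(-1)) = -6 - 102*(-6 + 11) = -6 - 102*5 = -6 - 510 = -516)
B(211)/p = -199/(-516) = -199*(-1/516) = 199/516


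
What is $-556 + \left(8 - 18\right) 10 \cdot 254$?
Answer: $-25956$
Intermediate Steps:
$-556 + \left(8 - 18\right) 10 \cdot 254 = -556 + \left(-10\right) 10 \cdot 254 = -556 - 25400 = -25956$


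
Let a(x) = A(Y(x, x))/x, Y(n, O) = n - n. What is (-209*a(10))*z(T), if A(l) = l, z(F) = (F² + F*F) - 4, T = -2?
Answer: 0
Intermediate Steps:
z(F) = -4 + 2*F² (z(F) = (F² + F²) - 4 = 2*F² - 4 = -4 + 2*F²)
Y(n, O) = 0
a(x) = 0 (a(x) = 0/x = 0)
(-209*a(10))*z(T) = (-209*0)*(-4 + 2*(-2)²) = 0*(-4 + 2*4) = 0*(-4 + 8) = 0*4 = 0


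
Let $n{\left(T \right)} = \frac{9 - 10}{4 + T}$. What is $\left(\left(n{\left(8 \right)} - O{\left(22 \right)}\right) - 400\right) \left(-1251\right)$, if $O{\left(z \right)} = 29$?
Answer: $\frac{2147133}{4} \approx 5.3678 \cdot 10^{5}$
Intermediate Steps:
$n{\left(T \right)} = - \frac{1}{4 + T}$
$\left(\left(n{\left(8 \right)} - O{\left(22 \right)}\right) - 400\right) \left(-1251\right) = \left(\left(- \frac{1}{4 + 8} - 29\right) - 400\right) \left(-1251\right) = \left(\left(- \frac{1}{12} - 29\right) - 400\right) \left(-1251\right) = \left(- \frac{349}{12} - 400\right) \left(-1251\right) = \left(- \frac{5149}{12}\right) \left(-1251\right) = \frac{2147133}{4}$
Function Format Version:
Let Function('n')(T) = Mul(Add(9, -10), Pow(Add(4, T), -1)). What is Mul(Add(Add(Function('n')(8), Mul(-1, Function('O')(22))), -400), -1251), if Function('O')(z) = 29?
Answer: Rational(2147133, 4) ≈ 5.3678e+5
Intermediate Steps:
Function('n')(T) = Mul(-1, Pow(Add(4, T), -1))
Mul(Add(Add(Function('n')(8), Mul(-1, Function('O')(22))), -400), -1251) = Mul(Add(Add(Mul(-1, Pow(Add(4, 8), -1)), Mul(-1, 29)), -400), -1251) = Mul(Add(Add(Mul(-1, Pow(12, -1)), -29), -400), -1251) = Mul(Add(Add(Mul(-1, Rational(1, 12)), -29), -400), -1251) = Mul(Add(Add(Rational(-1, 12), -29), -400), -1251) = Mul(Add(Rational(-349, 12), -400), -1251) = Mul(Rational(-5149, 12), -1251) = Rational(2147133, 4)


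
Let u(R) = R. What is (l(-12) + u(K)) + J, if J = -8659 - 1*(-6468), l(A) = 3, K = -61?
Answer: -2249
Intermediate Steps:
J = -2191 (J = -8659 + 6468 = -2191)
(l(-12) + u(K)) + J = (3 - 61) - 2191 = -58 - 2191 = -2249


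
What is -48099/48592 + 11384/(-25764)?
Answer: -448098491/312981072 ≈ -1.4317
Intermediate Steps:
-48099/48592 + 11384/(-25764) = -48099*1/48592 + 11384*(-1/25764) = -48099/48592 - 2846/6441 = -448098491/312981072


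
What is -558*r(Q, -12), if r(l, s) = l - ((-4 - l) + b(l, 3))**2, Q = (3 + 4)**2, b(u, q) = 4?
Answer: 1312416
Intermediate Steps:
Q = 49 (Q = 7**2 = 49)
r(l, s) = l - l**2 (r(l, s) = l - ((-4 - l) + 4)**2 = l - (-l)**2 = l - l**2)
-558*r(Q, -12) = -27342*(1 - 1*49) = -27342*(1 - 49) = -27342*(-48) = -558*(-2352) = 1312416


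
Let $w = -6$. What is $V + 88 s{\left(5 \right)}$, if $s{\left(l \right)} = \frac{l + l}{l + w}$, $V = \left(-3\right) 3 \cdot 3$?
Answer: $-907$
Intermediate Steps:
$V = -27$ ($V = \left(-9\right) 3 = -27$)
$s{\left(l \right)} = \frac{2 l}{-6 + l}$ ($s{\left(l \right)} = \frac{l + l}{l - 6} = \frac{2 l}{-6 + l}$)
$V + 88 s{\left(5 \right)} = -27 + 88 \cdot 2 \cdot 5 \frac{1}{-6 + 5} = -27 + 88 \cdot 2 \cdot 5 \frac{1}{-1} = -27 + 88 \cdot 2 \cdot 5 \left(-1\right) = -27 + 88 \left(-10\right) = -27 - 880 = -907$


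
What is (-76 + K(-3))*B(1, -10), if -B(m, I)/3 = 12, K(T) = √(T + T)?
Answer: 2736 - 36*I*√6 ≈ 2736.0 - 88.182*I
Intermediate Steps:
K(T) = √2*√T (K(T) = √(2*T) = √2*√T)
B(m, I) = -36 (B(m, I) = -3*12 = -36)
(-76 + K(-3))*B(1, -10) = (-76 + √2*√(-3))*(-36) = (-76 + √2*(I*√3))*(-36) = (-76 + I*√6)*(-36) = 2736 - 36*I*√6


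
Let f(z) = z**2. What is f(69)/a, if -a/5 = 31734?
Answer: -529/17630 ≈ -0.030006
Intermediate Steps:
a = -158670 (a = -5*31734 = -158670)
f(69)/a = 69**2/(-158670) = 4761*(-1/158670) = -529/17630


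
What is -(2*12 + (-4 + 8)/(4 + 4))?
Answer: -49/2 ≈ -24.500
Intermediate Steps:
-(2*12 + (-4 + 8)/(4 + 4)) = -(24 + 4/8) = -(24 + 4*(⅛)) = -(24 + ½) = -1*49/2 = -49/2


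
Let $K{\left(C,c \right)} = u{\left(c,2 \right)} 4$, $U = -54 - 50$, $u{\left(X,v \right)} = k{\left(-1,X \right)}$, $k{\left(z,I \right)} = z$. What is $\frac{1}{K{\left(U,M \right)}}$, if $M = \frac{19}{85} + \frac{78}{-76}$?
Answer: $- \frac{1}{4} \approx -0.25$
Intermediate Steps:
$u{\left(X,v \right)} = -1$
$M = - \frac{2593}{3230}$ ($M = 19 \cdot \frac{1}{85} + 78 \left(- \frac{1}{76}\right) = \frac{19}{85} - \frac{39}{38} = - \frac{2593}{3230} \approx -0.80279$)
$U = -104$ ($U = -54 - 50 = -104$)
$K{\left(C,c \right)} = -4$ ($K{\left(C,c \right)} = \left(-1\right) 4 = -4$)
$\frac{1}{K{\left(U,M \right)}} = \frac{1}{-4} = - \frac{1}{4}$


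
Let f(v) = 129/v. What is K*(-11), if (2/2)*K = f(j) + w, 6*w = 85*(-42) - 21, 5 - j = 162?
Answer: 2070057/314 ≈ 6592.5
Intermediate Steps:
j = -157 (j = 5 - 1*162 = 5 - 162 = -157)
w = -1197/2 (w = (85*(-42) - 21)/6 = (-3570 - 21)/6 = (⅙)*(-3591) = -1197/2 ≈ -598.50)
K = -188187/314 (K = 129/(-157) - 1197/2 = 129*(-1/157) - 1197/2 = -129/157 - 1197/2 = -188187/314 ≈ -599.32)
K*(-11) = -188187/314*(-11) = 2070057/314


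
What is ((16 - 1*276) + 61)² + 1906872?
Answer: 1946473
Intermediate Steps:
((16 - 1*276) + 61)² + 1906872 = ((16 - 276) + 61)² + 1906872 = (-260 + 61)² + 1906872 = (-199)² + 1906872 = 39601 + 1906872 = 1946473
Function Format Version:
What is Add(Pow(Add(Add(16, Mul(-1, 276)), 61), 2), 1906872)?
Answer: 1946473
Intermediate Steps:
Add(Pow(Add(Add(16, Mul(-1, 276)), 61), 2), 1906872) = Add(Pow(Add(Add(16, -276), 61), 2), 1906872) = Add(Pow(Add(-260, 61), 2), 1906872) = Add(Pow(-199, 2), 1906872) = Add(39601, 1906872) = 1946473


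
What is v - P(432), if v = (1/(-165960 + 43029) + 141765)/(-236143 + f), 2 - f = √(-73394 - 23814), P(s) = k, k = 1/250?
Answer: (-245862*√24302 + 4385857352771*I)/(30732750*(-236141*I + 2*√24302)) ≈ -0.60434 + 0.00079264*I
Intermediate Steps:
k = 1/250 ≈ 0.0040000
P(s) = 1/250
f = 2 - 2*I*√24302 (f = 2 - √(-73394 - 23814) = 2 - √(-97208) = 2 - 2*I*√24302 ≈ 2.0 - 311.78*I)
v = 17427313214/(122931*(-236141 - 2*I*√24302)) (v = (1/(-165960 + 43029) + 141765)/(-236143 + (2 - 2*I*√24302)) = (1/(-122931) + 141765)/(-236141 - 2*I*√24302) = (-1/122931 + 141765)/(-236141 - 2*I*√24302) = 17427313214/(122931*(-236141 - 2*I*√24302)) ≈ -0.60034 + 0.00079264*I)
v - P(432) = (-4115303169667174/6854960673779859 + 34854626428*I*√24302/6854960673779859) - 1*1/250 = (-4115303169667174/6854960673779859 + 34854626428*I*√24302/6854960673779859) - 1/250 = -1035680753090573359/1713740168444964750 + 34854626428*I*√24302/6854960673779859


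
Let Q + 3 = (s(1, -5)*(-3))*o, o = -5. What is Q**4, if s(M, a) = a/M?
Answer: 37015056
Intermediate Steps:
Q = -78 (Q = -3 + (-5/1*(-3))*(-5) = -3 + (-5*1*(-3))*(-5) = -3 - 5*(-3)*(-5) = -3 + 15*(-5) = -3 - 75 = -78)
Q**4 = (-78)**4 = 37015056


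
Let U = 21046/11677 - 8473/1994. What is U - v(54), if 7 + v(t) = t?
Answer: -1151318583/23283938 ≈ -49.447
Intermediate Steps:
v(t) = -7 + t
U = -56973497/23283938 (U = 21046*(1/11677) - 8473*1/1994 = 21046/11677 - 8473/1994 = -56973497/23283938 ≈ -2.4469)
U - v(54) = -56973497/23283938 - (-7 + 54) = -56973497/23283938 - 1*47 = -56973497/23283938 - 47 = -1151318583/23283938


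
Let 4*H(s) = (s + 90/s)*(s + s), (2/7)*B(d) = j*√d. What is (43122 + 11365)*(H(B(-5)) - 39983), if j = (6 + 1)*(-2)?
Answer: -5006320047/2 ≈ -2.5032e+9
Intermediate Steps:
j = -14 (j = 7*(-2) = -14)
B(d) = -49*√d (B(d) = 7*(-14*√d)/2 = -49*√d)
H(s) = s*(s + 90/s)/2 (H(s) = ((s + 90/s)*(s + s))/4 = ((s + 90/s)*(2*s))/4 = (2*s*(s + 90/s))/4 = s*(s + 90/s)/2)
(43122 + 11365)*(H(B(-5)) - 39983) = (43122 + 11365)*((45 + (-49*I*√5)²/2) - 39983) = 54487*((45 + (-49*I*√5)²/2) - 39983) = 54487*((45 + (½)*(-12005)) - 39983) = 54487*((45 - 12005/2) - 39983) = 54487*(-11915/2 - 39983) = 54487*(-91881/2) = -5006320047/2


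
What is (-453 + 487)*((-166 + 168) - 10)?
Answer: -272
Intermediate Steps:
(-453 + 487)*((-166 + 168) - 10) = 34*(2 - 10) = 34*(-8) = -272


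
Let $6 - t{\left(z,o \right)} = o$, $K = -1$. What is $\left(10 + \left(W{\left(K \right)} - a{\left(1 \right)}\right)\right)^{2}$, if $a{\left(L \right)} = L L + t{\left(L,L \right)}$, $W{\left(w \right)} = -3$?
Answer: $1$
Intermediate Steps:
$t{\left(z,o \right)} = 6 - o$
$a{\left(L \right)} = 6 + L^{2} - L$ ($a{\left(L \right)} = L L - \left(-6 + L\right) = L^{2} - \left(-6 + L\right) = 6 + L^{2} - L$)
$\left(10 + \left(W{\left(K \right)} - a{\left(1 \right)}\right)\right)^{2} = \left(10 - \left(10 - 1\right)\right)^{2} = \left(10 - 9\right)^{2} = 1^{2} = 1$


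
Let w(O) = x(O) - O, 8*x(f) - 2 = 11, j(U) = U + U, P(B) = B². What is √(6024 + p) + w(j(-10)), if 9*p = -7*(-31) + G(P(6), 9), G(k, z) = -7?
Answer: 173/8 + √54426/3 ≈ 99.390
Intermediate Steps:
j(U) = 2*U
x(f) = 13/8 (x(f) = ¼ + (⅛)*11 = ¼ + 11/8 = 13/8)
p = 70/3 (p = (-7*(-31) - 7)/9 = (217 - 7)/9 = (⅑)*210 = 70/3 ≈ 23.333)
w(O) = 13/8 - O
√(6024 + p) + w(j(-10)) = √(6024 + 70/3) + (13/8 - 2*(-10)) = √(18142/3) + (13/8 - 1*(-20)) = √54426/3 + (13/8 + 20) = √54426/3 + 173/8 = 173/8 + √54426/3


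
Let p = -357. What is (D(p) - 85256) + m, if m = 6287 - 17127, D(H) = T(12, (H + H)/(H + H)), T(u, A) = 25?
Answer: -96071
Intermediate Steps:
D(H) = 25
m = -10840
(D(p) - 85256) + m = (25 - 85256) - 10840 = -85231 - 10840 = -96071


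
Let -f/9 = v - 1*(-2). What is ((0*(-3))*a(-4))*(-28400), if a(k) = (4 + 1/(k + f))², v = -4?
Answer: 0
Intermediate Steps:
f = 18 (f = -9*(-4 - 1*(-2)) = -9*(-4 + 2) = -9*(-2) = 18)
a(k) = (4 + 1/(18 + k))² (a(k) = (4 + 1/(k + 18))² = (4 + 1/(18 + k))²)
((0*(-3))*a(-4))*(-28400) = ((0*(-3))*((73 + 4*(-4))²/(18 - 4)²))*(-28400) = (0*((73 - 16)²/14²))*(-28400) = (0*((1/196)*57²))*(-28400) = (0*((1/196)*3249))*(-28400) = (0*(3249/196))*(-28400) = 0*(-28400) = 0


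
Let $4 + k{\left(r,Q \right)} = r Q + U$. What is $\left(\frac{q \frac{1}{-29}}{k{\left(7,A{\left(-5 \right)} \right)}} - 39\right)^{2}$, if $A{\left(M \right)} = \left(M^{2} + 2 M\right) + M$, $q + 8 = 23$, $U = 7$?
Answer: $\frac{6819126084}{4481689} \approx 1521.6$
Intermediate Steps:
$q = 15$ ($q = -8 + 23 = 15$)
$A{\left(M \right)} = M^{2} + 3 M$
$k{\left(r,Q \right)} = 3 + Q r$ ($k{\left(r,Q \right)} = -4 + \left(r Q + 7\right) = -4 + \left(Q r + 7\right) = -4 + \left(7 + Q r\right) = 3 + Q r$)
$\left(\frac{q \frac{1}{-29}}{k{\left(7,A{\left(-5 \right)} \right)}} - 39\right)^{2} = \left(\frac{15 \frac{1}{-29}}{3 + - 5 \left(3 - 5\right) 7} - 39\right)^{2} = \left(\frac{15 \left(- \frac{1}{29}\right)}{3 + \left(-5\right) \left(-2\right) 7} - 39\right)^{2} = \left(- \frac{15}{29 \left(3 + 10 \cdot 7\right)} - 39\right)^{2} = \left(- \frac{15}{29 \left(3 + 70\right)} - 39\right)^{2} = \left(- \frac{15}{29 \cdot 73} - 39\right)^{2} = \left(\left(- \frac{15}{29}\right) \frac{1}{73} - 39\right)^{2} = \left(- \frac{15}{2117} - 39\right)^{2} = \left(- \frac{82578}{2117}\right)^{2} = \frac{6819126084}{4481689}$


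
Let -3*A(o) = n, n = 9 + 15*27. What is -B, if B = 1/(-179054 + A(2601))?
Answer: 1/179192 ≈ 5.5806e-6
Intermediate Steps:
n = 414 (n = 9 + 405 = 414)
A(o) = -138 (A(o) = -⅓*414 = -138)
B = -1/179192 (B = 1/(-179054 - 138) = 1/(-179192) = -1/179192 ≈ -5.5806e-6)
-B = -1*(-1/179192) = 1/179192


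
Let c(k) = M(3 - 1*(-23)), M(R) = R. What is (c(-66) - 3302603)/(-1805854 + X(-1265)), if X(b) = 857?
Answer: 3302577/1804997 ≈ 1.8297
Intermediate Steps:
c(k) = 26 (c(k) = 3 - 1*(-23) = 3 + 23 = 26)
(c(-66) - 3302603)/(-1805854 + X(-1265)) = (26 - 3302603)/(-1805854 + 857) = -3302577/(-1804997) = -3302577*(-1/1804997) = 3302577/1804997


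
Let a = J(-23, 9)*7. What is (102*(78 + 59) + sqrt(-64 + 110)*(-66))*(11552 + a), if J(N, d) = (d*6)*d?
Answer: 208967196 - 986964*sqrt(46) ≈ 2.0227e+8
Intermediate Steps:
J(N, d) = 6*d**2 (J(N, d) = (6*d)*d = 6*d**2)
a = 3402 (a = (6*9**2)*7 = (6*81)*7 = 486*7 = 3402)
(102*(78 + 59) + sqrt(-64 + 110)*(-66))*(11552 + a) = (102*(78 + 59) + sqrt(-64 + 110)*(-66))*(11552 + 3402) = (102*137 + sqrt(46)*(-66))*14954 = (13974 - 66*sqrt(46))*14954 = 208967196 - 986964*sqrt(46)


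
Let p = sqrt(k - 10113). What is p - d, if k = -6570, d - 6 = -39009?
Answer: 39003 + I*sqrt(16683) ≈ 39003.0 + 129.16*I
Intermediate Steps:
d = -39003 (d = 6 - 39009 = -39003)
p = I*sqrt(16683) (p = sqrt(-6570 - 10113) = sqrt(-16683) = I*sqrt(16683) ≈ 129.16*I)
p - d = I*sqrt(16683) - 1*(-39003) = I*sqrt(16683) + 39003 = 39003 + I*sqrt(16683)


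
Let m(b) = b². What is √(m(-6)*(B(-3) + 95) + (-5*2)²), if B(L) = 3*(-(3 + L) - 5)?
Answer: 2*√745 ≈ 54.589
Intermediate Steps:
B(L) = -24 - 3*L (B(L) = 3*((-3 - L) - 5) = 3*(-8 - L) = -24 - 3*L)
√(m(-6)*(B(-3) + 95) + (-5*2)²) = √((-6)²*((-24 - 3*(-3)) + 95) + (-5*2)²) = √(36*((-24 + 9) + 95) + (-10)²) = √(36*(-15 + 95) + 100) = √(36*80 + 100) = √(2880 + 100) = √2980 = 2*√745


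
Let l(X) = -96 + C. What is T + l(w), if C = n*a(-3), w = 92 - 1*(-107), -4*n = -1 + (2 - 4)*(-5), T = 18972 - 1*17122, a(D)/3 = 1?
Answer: 6989/4 ≈ 1747.3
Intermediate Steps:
a(D) = 3 (a(D) = 3*1 = 3)
T = 1850 (T = 18972 - 17122 = 1850)
n = -9/4 (n = -(-1 + (2 - 4)*(-5))/4 = -(-1 - 2*(-5))/4 = -(-1 + 10)/4 = -¼*9 = -9/4 ≈ -2.2500)
w = 199 (w = 92 + 107 = 199)
C = -27/4 (C = -9/4*3 = -27/4 ≈ -6.7500)
l(X) = -411/4 (l(X) = -96 - 27/4 = -411/4)
T + l(w) = 1850 - 411/4 = 6989/4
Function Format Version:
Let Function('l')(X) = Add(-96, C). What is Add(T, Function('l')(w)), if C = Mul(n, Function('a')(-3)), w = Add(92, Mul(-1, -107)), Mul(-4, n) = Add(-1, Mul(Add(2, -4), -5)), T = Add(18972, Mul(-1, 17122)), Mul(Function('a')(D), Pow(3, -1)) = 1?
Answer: Rational(6989, 4) ≈ 1747.3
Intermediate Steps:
Function('a')(D) = 3 (Function('a')(D) = Mul(3, 1) = 3)
T = 1850 (T = Add(18972, -17122) = 1850)
n = Rational(-9, 4) (n = Mul(Rational(-1, 4), Add(-1, Mul(Add(2, -4), -5))) = Mul(Rational(-1, 4), Add(-1, Mul(-2, -5))) = Mul(Rational(-1, 4), Add(-1, 10)) = Mul(Rational(-1, 4), 9) = Rational(-9, 4) ≈ -2.2500)
w = 199 (w = Add(92, 107) = 199)
C = Rational(-27, 4) (C = Mul(Rational(-9, 4), 3) = Rational(-27, 4) ≈ -6.7500)
Function('l')(X) = Rational(-411, 4) (Function('l')(X) = Add(-96, Rational(-27, 4)) = Rational(-411, 4))
Add(T, Function('l')(w)) = Add(1850, Rational(-411, 4)) = Rational(6989, 4)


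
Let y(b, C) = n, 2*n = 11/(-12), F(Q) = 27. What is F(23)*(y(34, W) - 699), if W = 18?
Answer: -151083/8 ≈ -18885.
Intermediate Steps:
n = -11/24 (n = (11/(-12))/2 = (11*(-1/12))/2 = (1/2)*(-11/12) = -11/24 ≈ -0.45833)
y(b, C) = -11/24
F(23)*(y(34, W) - 699) = 27*(-11/24 - 699) = 27*(-16787/24) = -151083/8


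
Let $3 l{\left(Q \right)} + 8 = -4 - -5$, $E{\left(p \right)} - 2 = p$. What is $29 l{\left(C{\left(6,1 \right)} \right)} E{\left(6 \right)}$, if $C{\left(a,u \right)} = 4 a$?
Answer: $- \frac{1624}{3} \approx -541.33$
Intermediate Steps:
$E{\left(p \right)} = 2 + p$
$l{\left(Q \right)} = - \frac{7}{3}$ ($l{\left(Q \right)} = - \frac{8}{3} + \frac{-4 - -5}{3} = - \frac{8}{3} + \frac{-4 + 5}{3} = - \frac{8}{3} + \frac{1}{3} \cdot 1 = - \frac{8}{3} + \frac{1}{3} = - \frac{7}{3}$)
$29 l{\left(C{\left(6,1 \right)} \right)} E{\left(6 \right)} = 29 \left(- \frac{7}{3}\right) \left(2 + 6\right) = \left(- \frac{203}{3}\right) 8 = - \frac{1624}{3}$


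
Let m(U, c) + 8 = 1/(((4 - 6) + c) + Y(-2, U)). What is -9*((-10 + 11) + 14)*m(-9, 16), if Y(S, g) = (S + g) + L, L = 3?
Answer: 2115/2 ≈ 1057.5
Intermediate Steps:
Y(S, g) = 3 + S + g (Y(S, g) = (S + g) + 3 = 3 + S + g)
m(U, c) = -8 + 1/(-1 + U + c) (m(U, c) = -8 + 1/(((4 - 6) + c) + (3 - 2 + U)) = -8 + 1/((-2 + c) + (1 + U)) = -8 + 1/(-1 + U + c))
-9*((-10 + 11) + 14)*m(-9, 16) = -9*((-10 + 11) + 14)*(9 - 8*(-9) - 8*16)/(-1 - 9 + 16) = -9*(1 + 14)*(9 + 72 - 128)/6 = -135*(1/6)*(-47) = -135*(-47)/6 = -9*(-235/2) = 2115/2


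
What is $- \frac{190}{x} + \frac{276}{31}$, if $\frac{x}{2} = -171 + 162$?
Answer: $\frac{5429}{279} \approx 19.459$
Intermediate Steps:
$x = -18$ ($x = 2 \left(-171 + 162\right) = 2 \left(-9\right) = -18$)
$- \frac{190}{x} + \frac{276}{31} = - \frac{190}{-18} + \frac{276}{31} = \left(-190\right) \left(- \frac{1}{18}\right) + 276 \cdot \frac{1}{31} = \frac{95}{9} + \frac{276}{31} = \frac{5429}{279}$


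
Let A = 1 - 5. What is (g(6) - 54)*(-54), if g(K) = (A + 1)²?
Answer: 2430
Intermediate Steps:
A = -4
g(K) = 9 (g(K) = (-4 + 1)² = (-3)² = 9)
(g(6) - 54)*(-54) = (9 - 54)*(-54) = -45*(-54) = 2430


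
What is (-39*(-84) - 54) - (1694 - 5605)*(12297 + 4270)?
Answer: 64796759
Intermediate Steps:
(-39*(-84) - 54) - (1694 - 5605)*(12297 + 4270) = (3276 - 54) - (-3911)*16567 = 3222 - 1*(-64793537) = 3222 + 64793537 = 64796759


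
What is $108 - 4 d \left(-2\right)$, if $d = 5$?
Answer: $4320$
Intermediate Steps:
$108 - 4 d \left(-2\right) = 108 \left(-4\right) 5 \left(-2\right) = 108 \left(\left(-20\right) \left(-2\right)\right) = 108 \cdot 40 = 4320$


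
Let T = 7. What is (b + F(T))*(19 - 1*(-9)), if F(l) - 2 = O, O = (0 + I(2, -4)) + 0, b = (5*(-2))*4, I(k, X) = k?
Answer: -1008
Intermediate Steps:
b = -40 (b = -10*4 = -40)
O = 2 (O = (0 + 2) + 0 = 2 + 0 = 2)
F(l) = 4 (F(l) = 2 + 2 = 4)
(b + F(T))*(19 - 1*(-9)) = (-40 + 4)*(19 - 1*(-9)) = -36*(19 + 9) = -36*28 = -1008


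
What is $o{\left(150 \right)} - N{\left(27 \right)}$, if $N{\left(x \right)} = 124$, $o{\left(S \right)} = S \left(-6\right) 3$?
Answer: $-2824$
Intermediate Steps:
$o{\left(S \right)} = - 18 S$ ($o{\left(S \right)} = - 6 S 3 = - 18 S$)
$o{\left(150 \right)} - N{\left(27 \right)} = \left(-18\right) 150 - 124 = -2700 - 124 = -2824$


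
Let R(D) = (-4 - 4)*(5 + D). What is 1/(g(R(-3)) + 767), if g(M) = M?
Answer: 1/751 ≈ 0.0013316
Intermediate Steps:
R(D) = -40 - 8*D (R(D) = -8*(5 + D) = -40 - 8*D)
1/(g(R(-3)) + 767) = 1/((-40 - 8*(-3)) + 767) = 1/((-40 + 24) + 767) = 1/(-16 + 767) = 1/751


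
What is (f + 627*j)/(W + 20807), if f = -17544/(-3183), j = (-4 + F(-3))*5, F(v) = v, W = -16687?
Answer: -23277797/4371320 ≈ -5.3251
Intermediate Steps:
j = -35 (j = (-4 - 3)*5 = -7*5 = -35)
f = 5848/1061 (f = -17544*(-1/3183) = 5848/1061 ≈ 5.5118)
(f + 627*j)/(W + 20807) = (5848/1061 + 627*(-35))/(-16687 + 20807) = (5848/1061 - 21945)/4120 = -23277797/1061*1/4120 = -23277797/4371320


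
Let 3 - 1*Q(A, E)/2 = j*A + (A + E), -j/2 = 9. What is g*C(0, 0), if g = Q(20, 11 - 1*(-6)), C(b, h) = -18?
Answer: -11736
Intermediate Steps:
j = -18 (j = -2*9 = -18)
Q(A, E) = 6 - 2*E + 34*A (Q(A, E) = 6 - 2*(-18*A + (A + E)) = 6 - 2*(E - 17*A) = 6 + (-2*E + 34*A) = 6 - 2*E + 34*A)
g = 652 (g = 6 - 2*(11 - 1*(-6)) + 34*20 = 6 - 2*(11 + 6) + 680 = 6 - 2*17 + 680 = 6 - 34 + 680 = 652)
g*C(0, 0) = 652*(-18) = -11736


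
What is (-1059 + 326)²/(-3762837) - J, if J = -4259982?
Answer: 16029617351645/3762837 ≈ 4.2600e+6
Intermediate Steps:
(-1059 + 326)²/(-3762837) - J = (-1059 + 326)²/(-3762837) - 1*(-4259982) = (-733)²*(-1/3762837) + 4259982 = 537289*(-1/3762837) + 4259982 = -537289/3762837 + 4259982 = 16029617351645/3762837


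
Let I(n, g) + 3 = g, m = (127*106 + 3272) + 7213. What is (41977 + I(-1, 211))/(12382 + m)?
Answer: 42185/36329 ≈ 1.1612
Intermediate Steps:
m = 23947 (m = (13462 + 3272) + 7213 = 16734 + 7213 = 23947)
I(n, g) = -3 + g
(41977 + I(-1, 211))/(12382 + m) = (41977 + (-3 + 211))/(12382 + 23947) = (41977 + 208)/36329 = 42185*(1/36329) = 42185/36329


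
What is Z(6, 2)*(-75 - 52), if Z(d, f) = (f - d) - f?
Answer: 762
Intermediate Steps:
Z(d, f) = -d
Z(6, 2)*(-75 - 52) = (-1*6)*(-75 - 52) = -6*(-127) = 762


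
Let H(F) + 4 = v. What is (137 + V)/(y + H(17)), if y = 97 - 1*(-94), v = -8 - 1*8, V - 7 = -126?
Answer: 2/19 ≈ 0.10526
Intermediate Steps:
V = -119 (V = 7 - 126 = -119)
v = -16 (v = -8 - 8 = -16)
y = 191 (y = 97 + 94 = 191)
H(F) = -20 (H(F) = -4 - 16 = -20)
(137 + V)/(y + H(17)) = (137 - 119)/(191 - 20) = 18/171 = 18*(1/171) = 2/19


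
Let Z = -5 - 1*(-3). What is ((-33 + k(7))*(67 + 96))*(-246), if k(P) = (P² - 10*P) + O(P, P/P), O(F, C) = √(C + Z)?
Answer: 2165292 - 40098*I ≈ 2.1653e+6 - 40098.0*I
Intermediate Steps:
Z = -2 (Z = -5 + 3 = -2)
O(F, C) = √(-2 + C) (O(F, C) = √(C - 2) = √(-2 + C))
k(P) = I + P² - 10*P (k(P) = (P² - 10*P) + √(-2 + P/P) = (P² - 10*P) + √(-2 + 1) = (P² - 10*P) + √(-1) = (P² - 10*P) + I = I + P² - 10*P)
((-33 + k(7))*(67 + 96))*(-246) = ((-33 + (I + 7² - 10*7))*(67 + 96))*(-246) = ((-33 + (I + 49 - 70))*163)*(-246) = ((-33 + (-21 + I))*163)*(-246) = ((-54 + I)*163)*(-246) = (-8802 + 163*I)*(-246) = 2165292 - 40098*I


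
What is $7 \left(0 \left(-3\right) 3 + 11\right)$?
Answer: $77$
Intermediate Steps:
$7 \left(0 \left(-3\right) 3 + 11\right) = 7 \left(0 \cdot 3 + 11\right) = 7 \left(0 + 11\right) = 7 \cdot 11 = 77$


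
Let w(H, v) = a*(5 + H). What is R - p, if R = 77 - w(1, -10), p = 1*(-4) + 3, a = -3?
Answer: 96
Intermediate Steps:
w(H, v) = -15 - 3*H (w(H, v) = -3*(5 + H) = -15 - 3*H)
p = -1 (p = -4 + 3 = -1)
R = 95 (R = 77 - (-15 - 3*1) = 77 - (-15 - 3) = 77 - 1*(-18) = 77 + 18 = 95)
R - p = 95 - 1*(-1) = 95 + 1 = 96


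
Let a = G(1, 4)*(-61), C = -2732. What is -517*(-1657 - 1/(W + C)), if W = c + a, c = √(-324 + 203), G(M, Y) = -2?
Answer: 5835817202479/6812221 - 5687*I/6812221 ≈ 8.5667e+5 - 0.00083482*I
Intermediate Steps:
c = 11*I (c = √(-121) = 11*I ≈ 11.0*I)
a = 122 (a = -2*(-61) = 122)
W = 122 + 11*I (W = 11*I + 122 = 122 + 11*I ≈ 122.0 + 11.0*I)
-517*(-1657 - 1/(W + C)) = -517*(-1657 - 1/((122 + 11*I) - 2732)) = -517*(-1657 - 1/(-2610 + 11*I)) = -517*(-1657 - (-2610 - 11*I)/6812221) = 856669 + 517*(-2610 - 11*I)/6812221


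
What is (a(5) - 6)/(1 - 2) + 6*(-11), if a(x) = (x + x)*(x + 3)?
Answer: -140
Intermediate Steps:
a(x) = 2*x*(3 + x) (a(x) = (2*x)*(3 + x) = 2*x*(3 + x))
(a(5) - 6)/(1 - 2) + 6*(-11) = (2*5*(3 + 5) - 6)/(1 - 2) + 6*(-11) = (2*5*8 - 6)/(-1) - 66 = (80 - 6)*(-1) - 66 = 74*(-1) - 66 = -74 - 66 = -140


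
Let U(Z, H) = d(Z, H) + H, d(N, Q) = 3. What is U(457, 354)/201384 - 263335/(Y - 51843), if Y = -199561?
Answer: 4426767239/4219061928 ≈ 1.0492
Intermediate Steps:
U(Z, H) = 3 + H
U(457, 354)/201384 - 263335/(Y - 51843) = (3 + 354)/201384 - 263335/(-199561 - 51843) = 357*(1/201384) - 263335/(-251404) = 119/67128 - 263335*(-1/251404) = 119/67128 + 263335/251404 = 4426767239/4219061928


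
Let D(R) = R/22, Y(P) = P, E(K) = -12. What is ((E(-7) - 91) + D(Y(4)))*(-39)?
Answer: 44109/11 ≈ 4009.9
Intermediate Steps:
D(R) = R/22 (D(R) = R*(1/22) = R/22)
((E(-7) - 91) + D(Y(4)))*(-39) = ((-12 - 91) + (1/22)*4)*(-39) = (-103 + 2/11)*(-39) = -1131/11*(-39) = 44109/11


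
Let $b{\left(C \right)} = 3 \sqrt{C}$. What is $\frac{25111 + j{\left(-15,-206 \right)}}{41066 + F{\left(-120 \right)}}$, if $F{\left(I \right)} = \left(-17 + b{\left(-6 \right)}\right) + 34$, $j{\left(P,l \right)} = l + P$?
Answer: $\frac{1022555870}{1687812943} - \frac{74670 i \sqrt{6}}{1687812943} \approx 0.60585 - 0.00010837 i$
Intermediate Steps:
$j{\left(P,l \right)} = P + l$
$F{\left(I \right)} = 17 + 3 i \sqrt{6}$ ($F{\left(I \right)} = \left(-17 + 3 \sqrt{-6}\right) + 34 = \left(-17 + 3 i \sqrt{6}\right) + 34 = 17 + 3 i \sqrt{6}$)
$\frac{25111 + j{\left(-15,-206 \right)}}{41066 + F{\left(-120 \right)}} = \frac{25111 - 221}{41066 + \left(17 + 3 i \sqrt{6}\right)} = \frac{25111 - 221}{41083 + 3 i \sqrt{6}} = \frac{24890}{41083 + 3 i \sqrt{6}}$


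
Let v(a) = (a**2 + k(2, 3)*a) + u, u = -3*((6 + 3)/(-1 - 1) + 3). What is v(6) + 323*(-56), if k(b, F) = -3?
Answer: -36131/2 ≈ -18066.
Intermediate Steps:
u = 9/2 (u = -3*(9/(-2) + 3) = -3*(9*(-1/2) + 3) = -3*(-9/2 + 3) = -3*(-3/2) = 9/2 ≈ 4.5000)
v(a) = 9/2 + a**2 - 3*a (v(a) = (a**2 - 3*a) + 9/2 = 9/2 + a**2 - 3*a)
v(6) + 323*(-56) = (9/2 + 6**2 - 3*6) + 323*(-56) = (9/2 + 36 - 18) - 18088 = 45/2 - 18088 = -36131/2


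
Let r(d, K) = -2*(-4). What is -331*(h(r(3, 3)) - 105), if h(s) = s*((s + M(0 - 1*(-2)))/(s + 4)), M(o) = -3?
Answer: 100955/3 ≈ 33652.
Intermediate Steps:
r(d, K) = 8
h(s) = s*(-3 + s)/(4 + s) (h(s) = s*((s - 3)/(s + 4)) = s*((-3 + s)/(4 + s)) = s*(-3 + s)/(4 + s))
-331*(h(r(3, 3)) - 105) = -331*(8*(-3 + 8)/(4 + 8) - 105) = -331*(8*5/12 - 105) = -331*(8*(1/12)*5 - 105) = -331*(10/3 - 105) = -331*(-305/3) = 100955/3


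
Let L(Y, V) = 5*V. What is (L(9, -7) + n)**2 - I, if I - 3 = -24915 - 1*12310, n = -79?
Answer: 50218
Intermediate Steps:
I = -37222 (I = 3 + (-24915 - 1*12310) = 3 + (-24915 - 12310) = 3 - 37225 = -37222)
(L(9, -7) + n)**2 - I = (5*(-7) - 79)**2 - 1*(-37222) = (-35 - 79)**2 + 37222 = (-114)**2 + 37222 = 12996 + 37222 = 50218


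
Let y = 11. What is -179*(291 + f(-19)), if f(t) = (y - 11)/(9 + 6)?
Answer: -52089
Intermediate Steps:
f(t) = 0 (f(t) = (11 - 11)/(9 + 6) = 0/15 = 0*(1/15) = 0)
-179*(291 + f(-19)) = -179*(291 + 0) = -179*291 = -52089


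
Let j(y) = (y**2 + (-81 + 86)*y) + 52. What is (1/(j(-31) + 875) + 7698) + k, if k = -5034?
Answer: 4616713/1733 ≈ 2664.0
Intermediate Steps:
j(y) = 52 + y**2 + 5*y (j(y) = (y**2 + 5*y) + 52 = 52 + y**2 + 5*y)
(1/(j(-31) + 875) + 7698) + k = (1/((52 + (-31)**2 + 5*(-31)) + 875) + 7698) - 5034 = (1/((52 + 961 - 155) + 875) + 7698) - 5034 = (1/(858 + 875) + 7698) - 5034 = (1/1733 + 7698) - 5034 = 13340635/1733 - 5034 = 4616713/1733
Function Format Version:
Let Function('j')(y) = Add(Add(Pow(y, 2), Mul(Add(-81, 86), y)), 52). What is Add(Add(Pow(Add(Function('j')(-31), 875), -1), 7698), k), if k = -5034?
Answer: Rational(4616713, 1733) ≈ 2664.0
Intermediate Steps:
Function('j')(y) = Add(52, Pow(y, 2), Mul(5, y)) (Function('j')(y) = Add(Add(Pow(y, 2), Mul(5, y)), 52) = Add(52, Pow(y, 2), Mul(5, y)))
Add(Add(Pow(Add(Function('j')(-31), 875), -1), 7698), k) = Add(Add(Pow(Add(Add(52, Pow(-31, 2), Mul(5, -31)), 875), -1), 7698), -5034) = Add(Add(Pow(Add(Add(52, 961, -155), 875), -1), 7698), -5034) = Add(Add(Pow(Add(858, 875), -1), 7698), -5034) = Add(Add(Pow(1733, -1), 7698), -5034) = Add(Add(Rational(1, 1733), 7698), -5034) = Add(Rational(13340635, 1733), -5034) = Rational(4616713, 1733)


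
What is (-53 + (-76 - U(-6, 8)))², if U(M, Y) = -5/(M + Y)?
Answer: 64009/4 ≈ 16002.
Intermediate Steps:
(-53 + (-76 - U(-6, 8)))² = (-53 + (-76 - (-5)/(-6 + 8)))² = (-53 + (-76 - (-5)/2))² = (-53 + (-76 - 1*(-5/2)))² = (-53 + (-76 + 5/2))² = (-53 - 147/2)² = (-253/2)² = 64009/4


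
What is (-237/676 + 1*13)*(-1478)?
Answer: -6319189/338 ≈ -18696.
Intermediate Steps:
(-237/676 + 1*13)*(-1478) = (-237*1/676 + 13)*(-1478) = (-237/676 + 13)*(-1478) = (8551/676)*(-1478) = -6319189/338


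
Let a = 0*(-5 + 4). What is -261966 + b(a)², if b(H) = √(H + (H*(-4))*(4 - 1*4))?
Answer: -261966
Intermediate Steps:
a = 0 (a = 0*(-1) = 0)
b(H) = √H (b(H) = √(H + (-4*H)*(4 - 4)) = √(H - 4*H*0) = √(H + 0) = √H)
-261966 + b(a)² = -261966 + (√0)² = -261966 + 0² = -261966 + 0 = -261966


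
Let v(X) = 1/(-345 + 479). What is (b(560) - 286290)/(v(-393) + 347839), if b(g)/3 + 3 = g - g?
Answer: -12788022/15536809 ≈ -0.82308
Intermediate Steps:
b(g) = -9 (b(g) = -9 + 3*(g - g) = -9 + 3*0 = -9 + 0 = -9)
v(X) = 1/134
(b(560) - 286290)/(v(-393) + 347839) = (-9 - 286290)/(1/134 + 347839) = -286299/46610427/134 = -286299*134/46610427 = -12788022/15536809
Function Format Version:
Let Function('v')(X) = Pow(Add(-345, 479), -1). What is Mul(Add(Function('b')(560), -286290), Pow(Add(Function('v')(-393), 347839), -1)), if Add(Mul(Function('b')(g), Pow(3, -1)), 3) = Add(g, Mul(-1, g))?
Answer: Rational(-12788022, 15536809) ≈ -0.82308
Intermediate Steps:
Function('b')(g) = -9 (Function('b')(g) = Add(-9, Mul(3, Add(g, Mul(-1, g)))) = Add(-9, Mul(3, 0)) = Add(-9, 0) = -9)
Function('v')(X) = Rational(1, 134) (Function('v')(X) = Pow(134, -1) = Rational(1, 134))
Mul(Add(Function('b')(560), -286290), Pow(Add(Function('v')(-393), 347839), -1)) = Mul(Add(-9, -286290), Pow(Add(Rational(1, 134), 347839), -1)) = Mul(-286299, Pow(Rational(46610427, 134), -1)) = Mul(-286299, Rational(134, 46610427)) = Rational(-12788022, 15536809)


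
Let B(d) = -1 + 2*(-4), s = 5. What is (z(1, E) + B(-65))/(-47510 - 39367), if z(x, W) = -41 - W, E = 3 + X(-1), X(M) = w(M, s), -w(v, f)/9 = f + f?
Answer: -37/86877 ≈ -0.00042589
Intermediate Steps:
w(v, f) = -18*f (w(v, f) = -9*(f + f) = -18*f)
X(M) = -90 (X(M) = -18*5 = -90)
E = -87 (E = 3 - 90 = -87)
B(d) = -9 (B(d) = -1 - 8 = -9)
(z(1, E) + B(-65))/(-47510 - 39367) = ((-41 - 1*(-87)) - 9)/(-47510 - 39367) = ((-41 + 87) - 9)/(-86877) = (46 - 9)*(-1/86877) = 37*(-1/86877) = -37/86877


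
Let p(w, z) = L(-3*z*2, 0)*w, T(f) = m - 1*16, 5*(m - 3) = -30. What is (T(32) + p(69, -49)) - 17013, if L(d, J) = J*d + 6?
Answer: -16618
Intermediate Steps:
m = -3 (m = 3 + (⅕)*(-30) = 3 - 6 = -3)
L(d, J) = 6 + J*d
T(f) = -19 (T(f) = -3 - 1*16 = -3 - 16 = -19)
p(w, z) = 6*w (p(w, z) = (6 + 0*(-3*z*2))*w = (6 + 0*(-6*z))*w = (6 + 0)*w = 6*w)
(T(32) + p(69, -49)) - 17013 = (-19 + 6*69) - 17013 = (-19 + 414) - 17013 = 395 - 17013 = -16618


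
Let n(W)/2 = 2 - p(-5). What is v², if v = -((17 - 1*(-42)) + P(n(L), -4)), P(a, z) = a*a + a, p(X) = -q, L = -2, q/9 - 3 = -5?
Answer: 1104601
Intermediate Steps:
q = -18 (q = 27 + 9*(-5) = 27 - 45 = -18)
p(X) = 18 (p(X) = -1*(-18) = 18)
n(W) = -32 (n(W) = 2*(2 - 1*18) = 2*(2 - 18) = 2*(-16) = -32)
P(a, z) = a + a² (P(a, z) = a² + a = a + a²)
v = -1051 (v = -((17 - 1*(-42)) - 32*(1 - 32)) = -((17 + 42) - 32*(-31)) = -(59 + 992) = -1*1051 = -1051)
v² = (-1051)² = 1104601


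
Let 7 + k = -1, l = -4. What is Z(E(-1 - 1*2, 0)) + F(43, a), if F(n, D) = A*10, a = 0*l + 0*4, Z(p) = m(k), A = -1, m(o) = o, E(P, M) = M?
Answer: -18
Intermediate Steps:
k = -8 (k = -7 - 1 = -8)
Z(p) = -8
a = 0 (a = 0*(-4) + 0*4 = 0 + 0 = 0)
F(n, D) = -10 (F(n, D) = -1*10 = -10)
Z(E(-1 - 1*2, 0)) + F(43, a) = -8 - 10 = -18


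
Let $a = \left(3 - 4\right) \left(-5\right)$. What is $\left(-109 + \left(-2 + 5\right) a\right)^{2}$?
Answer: $8836$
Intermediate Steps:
$a = 5$ ($a = \left(-1\right) \left(-5\right) = 5$)
$\left(-109 + \left(-2 + 5\right) a\right)^{2} = \left(-109 + \left(-2 + 5\right) 5\right)^{2} = \left(-109 + 3 \cdot 5\right)^{2} = \left(-109 + 15\right)^{2} = \left(-94\right)^{2} = 8836$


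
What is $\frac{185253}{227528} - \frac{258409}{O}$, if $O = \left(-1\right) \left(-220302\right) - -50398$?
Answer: $- \frac{2161823963}{15397957400} \approx -0.1404$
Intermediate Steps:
$O = 270700$ ($O = 220302 + 50398 = 270700$)
$\frac{185253}{227528} - \frac{258409}{O} = \frac{185253}{227528} - \frac{258409}{270700} = - \frac{2161823963}{15397957400}$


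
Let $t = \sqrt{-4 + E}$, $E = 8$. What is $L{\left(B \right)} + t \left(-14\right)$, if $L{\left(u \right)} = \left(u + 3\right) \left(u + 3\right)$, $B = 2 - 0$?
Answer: $-3$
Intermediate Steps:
$B = 2$ ($B = 2 + 0 = 2$)
$L{\left(u \right)} = \left(3 + u\right)^{2}$ ($L{\left(u \right)} = \left(3 + u\right) \left(3 + u\right) = \left(3 + u\right)^{2}$)
$t = 2$ ($t = \sqrt{-4 + 8} = \sqrt{4} = 2$)
$L{\left(B \right)} + t \left(-14\right) = \left(3 + 2\right)^{2} + 2 \left(-14\right) = 5^{2} - 28 = 25 - 28 = -3$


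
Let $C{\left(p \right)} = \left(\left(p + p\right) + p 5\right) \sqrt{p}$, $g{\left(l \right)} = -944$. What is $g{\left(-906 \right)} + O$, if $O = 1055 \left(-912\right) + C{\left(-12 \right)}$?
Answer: $-963104 - 168 i \sqrt{3} \approx -9.631 \cdot 10^{5} - 290.98 i$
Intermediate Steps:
$C{\left(p \right)} = 7 p^{\frac{3}{2}}$ ($C{\left(p \right)} = \left(2 p + 5 p\right) \sqrt{p} = 7 p \sqrt{p} = 7 p^{\frac{3}{2}}$)
$O = -962160 - 168 i \sqrt{3}$ ($O = 1055 \left(-912\right) + 7 \left(-12\right)^{\frac{3}{2}} = -962160 + 7 \left(- 24 i \sqrt{3}\right) = -962160 - 168 i \sqrt{3} \approx -9.6216 \cdot 10^{5} - 290.98 i$)
$g{\left(-906 \right)} + O = -944 - \left(962160 + 168 i \sqrt{3}\right) = -963104 - 168 i \sqrt{3}$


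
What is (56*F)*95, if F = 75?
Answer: 399000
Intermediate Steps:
(56*F)*95 = (56*75)*95 = 4200*95 = 399000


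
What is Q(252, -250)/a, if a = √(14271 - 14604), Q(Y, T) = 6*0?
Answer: 0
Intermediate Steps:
Q(Y, T) = 0
a = 3*I*√37 (a = √(-333) = 3*I*√37 ≈ 18.248*I)
Q(252, -250)/a = 0/((3*I*√37)) = 0*(-I*√37/111) = 0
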